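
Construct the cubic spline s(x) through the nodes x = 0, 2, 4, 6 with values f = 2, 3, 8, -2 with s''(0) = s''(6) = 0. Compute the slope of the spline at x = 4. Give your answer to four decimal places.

Let M_i = s''(x_i). Step sizes h_i = 2, 2, 2; slopes of the chords Δ_i = (y_(i+1) - y_i)/h_i = 1/2, 5/2, -5.
  2·M_0 + 8·M_1 + 2·M_2 = 6(Δ_1 - Δ_0) = 12
  2·M_1 + 8·M_2 + 2·M_3 = 6(Δ_2 - Δ_1) = -45
Natural end conditions: M_0 = M_3 = 0.
Solving: M_0 = 0, M_1 = 31/10, M_2 = -32/5, M_3 = 0.
On [4, 6], s'(x) = b_2 + 2c_2·(x - 4) + 3d_2·(x - 4)² with b_2 = Δ_2 - h_2(2M_2 + M_3)/6 = -11/15, c_2 = M_2/2 = -16/5, d_2 = (M_3 - M_2)/(6h_2) = 8/15. So s'(4) = -11/15.

-0.7333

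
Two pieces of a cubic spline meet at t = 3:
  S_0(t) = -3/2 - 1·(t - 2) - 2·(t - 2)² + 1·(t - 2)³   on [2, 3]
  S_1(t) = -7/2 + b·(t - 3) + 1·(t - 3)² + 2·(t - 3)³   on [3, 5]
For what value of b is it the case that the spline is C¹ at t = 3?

-2

S_0'(t) = -1 - 4·(t - 2) + 3·(t - 2)², so S_0'(3) = -2. On the right, S_1'(3) = b, so b = -2.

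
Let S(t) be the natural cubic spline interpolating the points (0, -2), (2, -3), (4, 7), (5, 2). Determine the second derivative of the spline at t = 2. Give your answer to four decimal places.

Let M_i = S''(x_i). Step sizes h_i = 2, 2, 1; slopes of the chords Δ_i = (y_(i+1) - y_i)/h_i = -1/2, 5, -5.
  2·M_0 + 8·M_1 + 2·M_2 = 6(Δ_1 - Δ_0) = 33
  2·M_1 + 6·M_2 + 1·M_3 = 6(Δ_2 - Δ_1) = -60
Natural end conditions: M_0 = M_3 = 0.
Hence M_0 = 0, M_1 = 159/22, M_2 = -273/22, M_3 = 0.

7.2273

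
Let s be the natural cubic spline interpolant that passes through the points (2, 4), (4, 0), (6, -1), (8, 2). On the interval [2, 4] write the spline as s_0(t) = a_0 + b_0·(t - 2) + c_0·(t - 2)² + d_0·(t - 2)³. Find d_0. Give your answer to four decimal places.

0.0667

Put m_i = s'' at the i-th knot. Here h = (2, 2, 2) and Δ = (-2, -1/2, 3/2), so the interior equations h_(i-1)·m_(i-1) + 2(h_(i-1)+h_i)·m_i + h_i·m_(i+1) = 6(Δ_i − Δ_(i-1)) read
  2·m_0 + 8·m_1 + 2·m_2 = 6(Δ_1 - Δ_0) = 9
  2·m_1 + 8·m_2 + 2·m_3 = 6(Δ_2 - Δ_1) = 12
Natural end conditions: m_0 = m_3 = 0.
Solving: m_0 = 0, m_1 = 4/5, m_2 = 13/10, m_3 = 0.
On [2, 4], with s_0(t) = a_0 + b_0·(t - 2) + c_0·(t - 2)² + d_0·(t - 2)³: c_0 = m_0/2 = 0, d_0 = (m_1 - m_0)/(6h_0) = 1/15, b_0 = Δ_0 - h_0(2m_0 + m_1)/6 = -34/15.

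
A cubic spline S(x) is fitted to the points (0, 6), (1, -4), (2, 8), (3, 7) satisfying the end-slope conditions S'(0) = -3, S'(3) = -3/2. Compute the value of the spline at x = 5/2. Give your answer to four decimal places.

8.7625

Write m_i for S''(x_i). With h_i = 1, 1, 1 and divided differences Δ_i = -10, 12, -1, the continuity of S' gives the tridiagonal system
  1·m_0 + 4·m_1 + 1·m_2 = 6(Δ_1 - Δ_0) = 132
  1·m_1 + 4·m_2 + 1·m_3 = 6(Δ_2 - Δ_1) = -78
Clamped end conditions give two more equations: 2h_0·m_0 + h_0·m_1 = 6(Δ_0 - S'(0)) = -42 and h_2·m_2 + 2h_2·m_3 = 6(S'(3) - Δ_2) = -3.
Solving: m_0 = -241/5, m_1 = 272/5, m_2 = -187/5, m_3 = 86/5.
On [2, 3], S(x) = 8 + 43/5·(x - 2) - 187/10·(x - 2)² + 91/10·(x - 2)³.
With (x - 2) = 1/2: S(5/2) = 701/80.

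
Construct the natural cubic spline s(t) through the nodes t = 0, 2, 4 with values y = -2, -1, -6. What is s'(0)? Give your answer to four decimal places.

1.2500

Put M_i = s'' at the i-th knot. Here h = (2, 2) and Δ = (1/2, -5/2), so the interior equations h_(i-1)·M_(i-1) + 2(h_(i-1)+h_i)·M_i + h_i·M_(i+1) = 6(Δ_i − Δ_(i-1)) read
  2·M_0 + 8·M_1 + 2·M_2 = 6(Δ_1 - Δ_0) = -18
Natural end conditions: M_0 = M_2 = 0.
Hence M_0 = 0, M_1 = -9/4, M_2 = 0.
On [0, 2], s'(t) = b_0 + 2c_0·t + 3d_0·t² with b_0 = Δ_0 - h_0(2M_0 + M_1)/6 = 5/4, c_0 = M_0/2 = 0, d_0 = (M_1 - M_0)/(6h_0) = -3/16. So s'(0) = 5/4.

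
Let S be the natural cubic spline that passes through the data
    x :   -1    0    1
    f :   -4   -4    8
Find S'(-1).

-3

Write M_i for S''(x_i). With h_i = 1, 1 and divided differences Δ_i = 0, 12, the continuity of S' gives the tridiagonal system
  1·M_0 + 4·M_1 + 1·M_2 = 6(Δ_1 - Δ_0) = 72
Natural end conditions: M_0 = M_2 = 0.
Solving the tridiagonal system: M_0 = 0, M_1 = 18, M_2 = 0.
On [-1, 0], S'(x) = b_0 + 2c_0·(x + 1) + 3d_0·(x + 1)² with b_0 = Δ_0 - h_0(2M_0 + M_1)/6 = -3, c_0 = M_0/2 = 0, d_0 = (M_1 - M_0)/(6h_0) = 3. So S'(-1) = -3.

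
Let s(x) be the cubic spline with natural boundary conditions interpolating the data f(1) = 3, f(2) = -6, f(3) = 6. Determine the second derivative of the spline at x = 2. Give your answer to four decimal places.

31.5000

Put m_i = s'' at the i-th knot. Here h = (1, 1) and Δ = (-9, 12), so the interior equations h_(i-1)·m_(i-1) + 2(h_(i-1)+h_i)·m_i + h_i·m_(i+1) = 6(Δ_i − Δ_(i-1)) read
  1·m_0 + 4·m_1 + 1·m_2 = 6(Δ_1 - Δ_0) = 126
Natural end conditions: m_0 = m_2 = 0.
Solving the tridiagonal system: m_0 = 0, m_1 = 63/2, m_2 = 0.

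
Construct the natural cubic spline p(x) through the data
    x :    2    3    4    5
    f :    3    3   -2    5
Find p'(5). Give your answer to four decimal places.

With σ_i denoting the second derivative at x_i, h_i = 1, 1, 1, and Δ_i = (y_(i+1) − y_i)/h_i = 0, -5, 7:
  1·σ_0 + 4·σ_1 + 1·σ_2 = 6(Δ_1 - Δ_0) = -30
  1·σ_1 + 4·σ_2 + 1·σ_3 = 6(Δ_2 - Δ_1) = 72
Natural end conditions: σ_0 = σ_3 = 0.
Solving the tridiagonal system: σ_0 = 0, σ_1 = -64/5, σ_2 = 106/5, σ_3 = 0.
On [4, 5], p'(x) = b_2 + 2c_2·(x - 4) + 3d_2·(x - 4)² with b_2 = Δ_2 - h_2(2σ_2 + σ_3)/6 = -1/15, c_2 = σ_2/2 = 53/5, d_2 = (σ_3 - σ_2)/(6h_2) = -53/15. So p'(5) = 158/15.

10.5333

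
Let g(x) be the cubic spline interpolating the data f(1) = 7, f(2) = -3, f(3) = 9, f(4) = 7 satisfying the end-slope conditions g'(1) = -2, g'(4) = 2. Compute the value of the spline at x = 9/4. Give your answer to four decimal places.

With M_i denoting the second derivative at x_i, h_i = 1, 1, 1, and Δ_i = (y_(i+1) − y_i)/h_i = -10, 12, -2:
  1·M_0 + 4·M_1 + 1·M_2 = 6(Δ_1 - Δ_0) = 132
  1·M_1 + 4·M_2 + 1·M_3 = 6(Δ_2 - Δ_1) = -84
Clamped end conditions give two more equations: 2h_0·M_0 + h_0·M_1 = 6(Δ_0 - g'(1)) = -48 and h_2·M_2 + 2h_2·M_3 = 6(g'(4) - Δ_2) = 24.
Forward elimination and back-substitution give M_0 = -788/15, M_1 = 856/15, M_2 = -656/15, M_3 = 508/15.
On [2, 3], g(x) = -3 + 4/15·(x - 2) + 428/15·(x - 2)² - 84/5·(x - 2)³.
With (x - 2) = 1/4: g(9/4) = -113/80.

-1.4125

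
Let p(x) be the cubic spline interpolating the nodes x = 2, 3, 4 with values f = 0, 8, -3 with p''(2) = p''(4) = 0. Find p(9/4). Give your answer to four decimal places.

Put σ_i = p'' at the i-th knot. Here h = (1, 1) and Δ = (8, -11), so the interior equations h_(i-1)·σ_(i-1) + 2(h_(i-1)+h_i)·σ_i + h_i·σ_(i+1) = 6(Δ_i − Δ_(i-1)) read
  1·σ_0 + 4·σ_1 + 1·σ_2 = 6(Δ_1 - Δ_0) = -114
Natural end conditions: σ_0 = σ_2 = 0.
Solving the tridiagonal system: σ_0 = 0, σ_1 = -57/2, σ_2 = 0.
On [2, 3], p(x) = 0 + 51/4·(x - 2) + 0·(x - 2)² - 19/4·(x - 2)³.
With (x - 2) = 1/4: p(9/4) = 797/256.

3.1133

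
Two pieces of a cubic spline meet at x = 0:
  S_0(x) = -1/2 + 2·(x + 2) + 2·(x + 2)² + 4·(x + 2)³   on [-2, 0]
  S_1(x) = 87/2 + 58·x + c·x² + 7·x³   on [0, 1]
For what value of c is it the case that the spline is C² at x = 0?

S_0''(x) = 4 + 24·(x + 2), so S_0''(0) = 52. On the right, S_1''(0) = 2c, so c = 26.

26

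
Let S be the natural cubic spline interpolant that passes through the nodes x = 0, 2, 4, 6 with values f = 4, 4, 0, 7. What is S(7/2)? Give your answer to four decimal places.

0.3719

With M_i denoting the second derivative at x_i, h_i = 2, 2, 2, and Δ_i = (y_(i+1) − y_i)/h_i = 0, -2, 7/2:
  2·M_0 + 8·M_1 + 2·M_2 = 6(Δ_1 - Δ_0) = -12
  2·M_1 + 8·M_2 + 2·M_3 = 6(Δ_2 - Δ_1) = 33
Natural end conditions: M_0 = M_3 = 0.
Solving the tridiagonal system: M_0 = 0, M_1 = -27/10, M_2 = 24/5, M_3 = 0.
On [2, 4], S(x) = 4 - 9/5·(x - 2) - 27/20·(x - 2)² + 5/8·(x - 2)³.
With (x - 2) = 3/2: S(7/2) = 119/320.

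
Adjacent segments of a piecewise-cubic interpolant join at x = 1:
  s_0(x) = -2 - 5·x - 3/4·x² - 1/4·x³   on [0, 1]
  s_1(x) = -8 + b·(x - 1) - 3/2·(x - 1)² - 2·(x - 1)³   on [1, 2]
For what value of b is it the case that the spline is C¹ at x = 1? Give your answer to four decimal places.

s_0'(x) = -5 - 3/2·x - 3/4·x², so s_0'(1) = -29/4. On the right, s_1'(1) = b, so b = -29/4.

-7.2500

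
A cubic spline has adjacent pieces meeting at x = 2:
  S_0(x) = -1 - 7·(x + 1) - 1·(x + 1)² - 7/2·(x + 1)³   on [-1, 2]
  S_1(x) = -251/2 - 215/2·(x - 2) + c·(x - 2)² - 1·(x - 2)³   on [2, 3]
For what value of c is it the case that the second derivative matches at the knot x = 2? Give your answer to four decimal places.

S_0''(x) = -2 - 21·(x + 1), so S_0''(2) = -65. On the right, S_1''(2) = 2c, so c = -65/2.

-32.5000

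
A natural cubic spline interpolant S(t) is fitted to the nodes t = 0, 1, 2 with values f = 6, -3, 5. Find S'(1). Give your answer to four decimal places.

With M_i denoting the second derivative at x_i, h_i = 1, 1, and Δ_i = (y_(i+1) − y_i)/h_i = -9, 8:
  1·M_0 + 4·M_1 + 1·M_2 = 6(Δ_1 - Δ_0) = 102
Natural end conditions: M_0 = M_2 = 0.
Hence M_0 = 0, M_1 = 51/2, M_2 = 0.
On [1, 2], S'(t) = b_1 + 2c_1·(t - 1) + 3d_1·(t - 1)² with b_1 = Δ_1 - h_1(2M_1 + M_2)/6 = -1/2, c_1 = M_1/2 = 51/4, d_1 = (M_2 - M_1)/(6h_1) = -17/4. So S'(1) = -1/2.

-0.5000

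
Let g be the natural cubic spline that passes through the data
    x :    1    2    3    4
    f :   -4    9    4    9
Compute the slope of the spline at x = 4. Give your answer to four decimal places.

With m_i denoting the second derivative at x_i, h_i = 1, 1, 1, and Δ_i = (y_(i+1) − y_i)/h_i = 13, -5, 5:
  1·m_0 + 4·m_1 + 1·m_2 = 6(Δ_1 - Δ_0) = -108
  1·m_1 + 4·m_2 + 1·m_3 = 6(Δ_2 - Δ_1) = 60
Natural end conditions: m_0 = m_3 = 0.
Solving: m_0 = 0, m_1 = -164/5, m_2 = 116/5, m_3 = 0.
On [3, 4], g'(x) = b_2 + 2c_2·(x - 3) + 3d_2·(x - 3)² with b_2 = Δ_2 - h_2(2m_2 + m_3)/6 = -41/15, c_2 = m_2/2 = 58/5, d_2 = (m_3 - m_2)/(6h_2) = -58/15. So g'(4) = 133/15.

8.8667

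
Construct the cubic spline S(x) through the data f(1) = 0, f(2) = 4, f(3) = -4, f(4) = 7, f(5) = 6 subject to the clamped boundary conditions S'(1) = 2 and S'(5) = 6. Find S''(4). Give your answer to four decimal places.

-40.1429

Let σ_i = S''(x_i). Step sizes h_i = 1, 1, 1, 1; slopes of the chords Δ_i = (y_(i+1) - y_i)/h_i = 4, -8, 11, -1.
  1·σ_0 + 4·σ_1 + 1·σ_2 = 6(Δ_1 - Δ_0) = -72
  1·σ_1 + 4·σ_2 + 1·σ_3 = 6(Δ_2 - Δ_1) = 114
  1·σ_2 + 4·σ_3 + 1·σ_4 = 6(Δ_3 - Δ_2) = -72
Clamped end conditions give two more equations: 2h_0·σ_0 + h_0·σ_1 = 6(Δ_0 - S'(1)) = 12 and h_3·σ_3 + 2h_3·σ_4 = 6(S'(5) - Δ_3) = 42.
Solving the tridiagonal system: σ_0 = 335/14, σ_1 = -251/7, σ_2 = 95/2, σ_3 = -281/7, σ_4 = 575/14.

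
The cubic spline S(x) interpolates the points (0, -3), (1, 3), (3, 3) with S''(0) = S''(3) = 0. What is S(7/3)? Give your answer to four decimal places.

Put σ_i = S'' at the i-th knot. Here h = (1, 2) and Δ = (6, 0), so the interior equations h_(i-1)·σ_(i-1) + 2(h_(i-1)+h_i)·σ_i + h_i·σ_(i+1) = 6(Δ_i − Δ_(i-1)) read
  1·σ_0 + 6·σ_1 + 2·σ_2 = 6(Δ_1 - Δ_0) = -36
Natural end conditions: σ_0 = σ_2 = 0.
Forward elimination and back-substitution give σ_0 = 0, σ_1 = -6, σ_2 = 0.
On [1, 3], S(x) = 3 + 4·(x - 1) - 3·(x - 1)² + 1/2·(x - 1)³.
With (x - 1) = 4/3: S(7/3) = 113/27.

4.1852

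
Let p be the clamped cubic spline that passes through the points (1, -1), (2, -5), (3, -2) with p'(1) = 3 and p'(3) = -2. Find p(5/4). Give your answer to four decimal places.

-1.1563

Write σ_i for p''(x_i). With h_i = 1, 1 and divided differences Δ_i = -4, 3, the continuity of p' gives the tridiagonal system
  1·σ_0 + 4·σ_1 + 1·σ_2 = 6(Δ_1 - Δ_0) = 42
Clamped end conditions give two more equations: 2h_0·σ_0 + h_0·σ_1 = 6(Δ_0 - p'(1)) = -42 and h_1·σ_1 + 2h_1·σ_2 = 6(p'(3) - Δ_1) = -30.
Solving the tridiagonal system: σ_0 = -34, σ_1 = 26, σ_2 = -28.
On [1, 2], p(t) = -1 + 3·(t - 1) - 17·(t - 1)² + 10·(t - 1)³.
With (t - 1) = 1/4: p(5/4) = -37/32.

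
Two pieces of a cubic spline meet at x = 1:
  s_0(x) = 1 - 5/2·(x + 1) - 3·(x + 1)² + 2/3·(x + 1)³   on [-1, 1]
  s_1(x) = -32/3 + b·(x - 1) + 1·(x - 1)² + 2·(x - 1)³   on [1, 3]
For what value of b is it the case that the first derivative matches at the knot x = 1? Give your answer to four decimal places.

-6.5000

s_0'(x) = -5/2 - 6·(x + 1) + 2·(x + 1)², so s_0'(1) = -13/2. On the right, s_1'(1) = b, so b = -13/2.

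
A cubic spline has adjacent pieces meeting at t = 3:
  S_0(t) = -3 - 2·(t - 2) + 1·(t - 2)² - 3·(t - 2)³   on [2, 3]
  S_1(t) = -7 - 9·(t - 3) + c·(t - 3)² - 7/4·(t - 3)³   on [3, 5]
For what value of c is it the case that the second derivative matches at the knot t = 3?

-8

S_0''(t) = 2 - 18·(t - 2), so S_0''(3) = -16. On the right, S_1''(3) = 2c, so c = -8.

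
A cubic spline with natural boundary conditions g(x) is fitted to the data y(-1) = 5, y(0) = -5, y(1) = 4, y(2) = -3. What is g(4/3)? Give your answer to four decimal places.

3.7160

With M_i denoting the second derivative at x_i, h_i = 1, 1, 1, and Δ_i = (y_(i+1) − y_i)/h_i = -10, 9, -7:
  1·M_0 + 4·M_1 + 1·M_2 = 6(Δ_1 - Δ_0) = 114
  1·M_1 + 4·M_2 + 1·M_3 = 6(Δ_2 - Δ_1) = -96
Natural end conditions: M_0 = M_3 = 0.
Solving: M_0 = 0, M_1 = 184/5, M_2 = -166/5, M_3 = 0.
On [1, 2], g(x) = 4 + 61/15·(x - 1) - 83/5·(x - 1)² + 83/15·(x - 1)³.
With (x - 1) = 1/3: g(4/3) = 301/81.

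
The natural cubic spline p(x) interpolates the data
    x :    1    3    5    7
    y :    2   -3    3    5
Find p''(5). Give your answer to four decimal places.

-2.7000

Write σ_i for p''(x_i). With h_i = 2, 2, 2 and divided differences Δ_i = -5/2, 3, 1, the continuity of p' gives the tridiagonal system
  2·σ_0 + 8·σ_1 + 2·σ_2 = 6(Δ_1 - Δ_0) = 33
  2·σ_1 + 8·σ_2 + 2·σ_3 = 6(Δ_2 - Δ_1) = -12
Natural end conditions: σ_0 = σ_3 = 0.
Solving: σ_0 = 0, σ_1 = 24/5, σ_2 = -27/10, σ_3 = 0.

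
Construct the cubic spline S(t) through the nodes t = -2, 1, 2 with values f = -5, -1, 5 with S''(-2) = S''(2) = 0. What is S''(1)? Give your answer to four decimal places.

3.5000

Put M_i = S'' at the i-th knot. Here h = (3, 1) and Δ = (4/3, 6), so the interior equations h_(i-1)·M_(i-1) + 2(h_(i-1)+h_i)·M_i + h_i·M_(i+1) = 6(Δ_i − Δ_(i-1)) read
  3·M_0 + 8·M_1 + 1·M_2 = 6(Δ_1 - Δ_0) = 28
Natural end conditions: M_0 = M_2 = 0.
Solving the tridiagonal system: M_0 = 0, M_1 = 7/2, M_2 = 0.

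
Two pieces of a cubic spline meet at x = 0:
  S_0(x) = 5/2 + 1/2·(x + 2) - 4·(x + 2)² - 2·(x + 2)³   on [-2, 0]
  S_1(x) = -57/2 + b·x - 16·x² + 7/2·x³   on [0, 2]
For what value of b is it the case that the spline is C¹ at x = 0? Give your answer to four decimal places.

-39.5000

S_0'(x) = 1/2 - 8·(x + 2) - 6·(x + 2)², so S_0'(0) = -79/2. On the right, S_1'(0) = b, so b = -79/2.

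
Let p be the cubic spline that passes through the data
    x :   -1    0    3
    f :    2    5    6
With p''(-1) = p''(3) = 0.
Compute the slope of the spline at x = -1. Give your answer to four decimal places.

3.3333

Put M_i = p'' at the i-th knot. Here h = (1, 3) and Δ = (3, 1/3), so the interior equations h_(i-1)·M_(i-1) + 2(h_(i-1)+h_i)·M_i + h_i·M_(i+1) = 6(Δ_i − Δ_(i-1)) read
  1·M_0 + 8·M_1 + 3·M_2 = 6(Δ_1 - Δ_0) = -16
Natural end conditions: M_0 = M_2 = 0.
Solving the tridiagonal system: M_0 = 0, M_1 = -2, M_2 = 0.
On [-1, 0], p'(x) = b_0 + 2c_0·(x + 1) + 3d_0·(x + 1)² with b_0 = Δ_0 - h_0(2M_0 + M_1)/6 = 10/3, c_0 = M_0/2 = 0, d_0 = (M_1 - M_0)/(6h_0) = -1/3. So p'(-1) = 10/3.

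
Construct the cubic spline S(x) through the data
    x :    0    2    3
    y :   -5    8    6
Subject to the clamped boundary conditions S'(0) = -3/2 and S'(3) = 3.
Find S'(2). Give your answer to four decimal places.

0.5000

Let m_i = S''(x_i). Step sizes h_i = 2, 1; slopes of the chords Δ_i = (y_(i+1) - y_i)/h_i = 13/2, -2.
  2·m_0 + 6·m_1 + 1·m_2 = 6(Δ_1 - Δ_0) = -51
Clamped end conditions give two more equations: 2h_0·m_0 + h_0·m_1 = 6(Δ_0 - S'(0)) = 48 and h_1·m_1 + 2h_1·m_2 = 6(S'(3) - Δ_1) = 30.
Forward elimination and back-substitution give m_0 = 22, m_1 = -20, m_2 = 25.
On [2, 3], S'(x) = b_1 + 2c_1·(x - 2) + 3d_1·(x - 2)² with b_1 = Δ_1 - h_1(2m_1 + m_2)/6 = 1/2, c_1 = m_1/2 = -10, d_1 = (m_2 - m_1)/(6h_1) = 15/2. So S'(2) = 1/2.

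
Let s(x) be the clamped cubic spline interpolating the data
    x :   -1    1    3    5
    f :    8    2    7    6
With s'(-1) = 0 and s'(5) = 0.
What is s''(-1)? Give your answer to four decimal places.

Write M_i for s''(x_i). With h_i = 2, 2, 2 and divided differences Δ_i = -3, 5/2, -1/2, the continuity of s' gives the tridiagonal system
  2·M_0 + 8·M_1 + 2·M_2 = 6(Δ_1 - Δ_0) = 33
  2·M_1 + 8·M_2 + 2·M_3 = 6(Δ_2 - Δ_1) = -18
Clamped end conditions give two more equations: 2h_0·M_0 + h_0·M_1 = 6(Δ_0 - s'(-1)) = -18 and h_2·M_2 + 2h_2·M_3 = 6(s'(5) - Δ_2) = 3.
Hence M_0 = -41/5, M_1 = 37/5, M_2 = -49/10, M_3 = 16/5.

-8.2000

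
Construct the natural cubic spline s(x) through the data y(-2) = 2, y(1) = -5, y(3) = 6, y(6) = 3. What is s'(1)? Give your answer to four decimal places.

With m_i denoting the second derivative at x_i, h_i = 3, 2, 3, and Δ_i = (y_(i+1) − y_i)/h_i = -7/3, 11/2, -1:
  3·m_0 + 10·m_1 + 2·m_2 = 6(Δ_1 - Δ_0) = 47
  2·m_1 + 10·m_2 + 3·m_3 = 6(Δ_2 - Δ_1) = -39
Natural end conditions: m_0 = m_3 = 0.
Solving: m_0 = 0, m_1 = 137/24, m_2 = -121/24, m_3 = 0.
On [1, 3], s'(x) = b_1 + 2c_1·(x - 1) + 3d_1·(x - 1)² with b_1 = Δ_1 - h_1(2m_1 + m_2)/6 = 27/8, c_1 = m_1/2 = 137/48, d_1 = (m_2 - m_1)/(6h_1) = -43/48. So s'(1) = 27/8.

3.3750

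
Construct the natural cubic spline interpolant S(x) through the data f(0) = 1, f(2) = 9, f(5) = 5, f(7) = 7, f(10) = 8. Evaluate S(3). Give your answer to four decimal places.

Let M_i = S''(x_i). Step sizes h_i = 2, 3, 2, 3; slopes of the chords Δ_i = (y_(i+1) - y_i)/h_i = 4, -4/3, 1, 1/3.
  2·M_0 + 10·M_1 + 3·M_2 = 6(Δ_1 - Δ_0) = -32
  3·M_1 + 10·M_2 + 2·M_3 = 6(Δ_2 - Δ_1) = 14
  2·M_2 + 10·M_3 + 3·M_4 = 6(Δ_3 - Δ_2) = -4
Natural end conditions: M_0 = M_4 = 0.
Solving the tridiagonal system: M_0 = 0, M_1 = -586/145, M_2 = 244/87, M_3 = -418/435, M_4 = 0.
On [2, 5], S(x) = 9 + 568/435·(x - 2) - 293/145·(x - 2)² + 1489/3915·(x - 2)³.
With (x - 2) = 1: S(3) = 6785/783.

8.6654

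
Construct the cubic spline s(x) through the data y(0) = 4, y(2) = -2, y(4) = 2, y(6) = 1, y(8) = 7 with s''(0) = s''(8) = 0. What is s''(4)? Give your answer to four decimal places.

-3.9643

Let M_i = s''(x_i). Step sizes h_i = 2, 2, 2, 2; slopes of the chords Δ_i = (y_(i+1) - y_i)/h_i = -3, 2, -1/2, 3.
  2·M_0 + 8·M_1 + 2·M_2 = 6(Δ_1 - Δ_0) = 30
  2·M_1 + 8·M_2 + 2·M_3 = 6(Δ_2 - Δ_1) = -15
  2·M_2 + 8·M_3 + 2·M_4 = 6(Δ_3 - Δ_2) = 21
Natural end conditions: M_0 = M_4 = 0.
Solving: M_0 = 0, M_1 = 531/112, M_2 = -111/28, M_3 = 405/112, M_4 = 0.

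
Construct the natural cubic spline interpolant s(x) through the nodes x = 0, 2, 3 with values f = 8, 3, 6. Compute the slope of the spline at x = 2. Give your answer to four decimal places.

With m_i denoting the second derivative at x_i, h_i = 2, 1, and Δ_i = (y_(i+1) − y_i)/h_i = -5/2, 3:
  2·m_0 + 6·m_1 + 1·m_2 = 6(Δ_1 - Δ_0) = 33
Natural end conditions: m_0 = m_2 = 0.
Forward elimination and back-substitution give m_0 = 0, m_1 = 11/2, m_2 = 0.
On [2, 3], s'(x) = b_1 + 2c_1·(x - 2) + 3d_1·(x - 2)² with b_1 = Δ_1 - h_1(2m_1 + m_2)/6 = 7/6, c_1 = m_1/2 = 11/4, d_1 = (m_2 - m_1)/(6h_1) = -11/12. So s'(2) = 7/6.

1.1667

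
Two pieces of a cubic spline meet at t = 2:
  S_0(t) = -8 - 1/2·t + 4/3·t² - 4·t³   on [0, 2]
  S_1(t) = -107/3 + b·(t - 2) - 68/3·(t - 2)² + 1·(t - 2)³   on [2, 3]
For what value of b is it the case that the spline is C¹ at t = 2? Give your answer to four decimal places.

-43.1667

S_0'(t) = -1/2 + 8/3·t - 12·t², so S_0'(2) = -259/6. On the right, S_1'(2) = b, so b = -259/6.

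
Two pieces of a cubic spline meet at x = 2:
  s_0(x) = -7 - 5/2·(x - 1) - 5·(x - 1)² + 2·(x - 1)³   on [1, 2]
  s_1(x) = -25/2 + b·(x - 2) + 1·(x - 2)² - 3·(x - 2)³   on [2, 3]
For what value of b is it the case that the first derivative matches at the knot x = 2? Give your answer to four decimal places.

s_0'(x) = -5/2 - 10·(x - 1) + 6·(x - 1)², so s_0'(2) = -13/2. On the right, s_1'(2) = b, so b = -13/2.

-6.5000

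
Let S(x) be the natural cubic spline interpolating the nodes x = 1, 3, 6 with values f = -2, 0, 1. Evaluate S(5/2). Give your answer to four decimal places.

Write σ_i for S''(x_i). With h_i = 2, 3 and divided differences Δ_i = 1, 1/3, the continuity of S' gives the tridiagonal system
  2·σ_0 + 10·σ_1 + 3·σ_2 = 6(Δ_1 - Δ_0) = -4
Natural end conditions: σ_0 = σ_2 = 0.
Forward elimination and back-substitution give σ_0 = 0, σ_1 = -2/5, σ_2 = 0.
On [1, 3], S(x) = -2 + 17/15·(x - 1) + 0·(x - 1)² - 1/30·(x - 1)³.
With (x - 1) = 3/2: S(5/2) = -33/80.

-0.4125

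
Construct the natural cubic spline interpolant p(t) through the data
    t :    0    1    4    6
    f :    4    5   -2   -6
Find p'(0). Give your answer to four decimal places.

1.4836

Put m_i = p'' at the i-th knot. Here h = (1, 3, 2) and Δ = (1, -7/3, -2), so the interior equations h_(i-1)·m_(i-1) + 2(h_(i-1)+h_i)·m_i + h_i·m_(i+1) = 6(Δ_i − Δ_(i-1)) read
  1·m_0 + 8·m_1 + 3·m_2 = 6(Δ_1 - Δ_0) = -20
  3·m_1 + 10·m_2 + 2·m_3 = 6(Δ_2 - Δ_1) = 2
Natural end conditions: m_0 = m_3 = 0.
Solving: m_0 = 0, m_1 = -206/71, m_2 = 76/71, m_3 = 0.
On [0, 1], p'(t) = b_0 + 2c_0·t + 3d_0·t² with b_0 = Δ_0 - h_0(2m_0 + m_1)/6 = 316/213, c_0 = m_0/2 = 0, d_0 = (m_1 - m_0)/(6h_0) = -103/213. So p'(0) = 316/213.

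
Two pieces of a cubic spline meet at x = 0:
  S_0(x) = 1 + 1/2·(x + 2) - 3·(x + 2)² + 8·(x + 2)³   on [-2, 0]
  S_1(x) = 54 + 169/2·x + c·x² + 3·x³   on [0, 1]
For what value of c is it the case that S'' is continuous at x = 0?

45

S_0''(x) = -6 + 48·(x + 2), so S_0''(0) = 90. On the right, S_1''(0) = 2c, so c = 45.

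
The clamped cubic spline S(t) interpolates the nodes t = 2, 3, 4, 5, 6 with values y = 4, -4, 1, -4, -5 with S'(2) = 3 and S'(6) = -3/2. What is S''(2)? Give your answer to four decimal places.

Put M_i = S'' at the i-th knot. Here h = (1, 1, 1, 1) and Δ = (-8, 5, -5, -1), so the interior equations h_(i-1)·M_(i-1) + 2(h_(i-1)+h_i)·M_i + h_i·M_(i+1) = 6(Δ_i − Δ_(i-1)) read
  1·M_0 + 4·M_1 + 1·M_2 = 6(Δ_1 - Δ_0) = 78
  1·M_1 + 4·M_2 + 1·M_3 = 6(Δ_2 - Δ_1) = -60
  1·M_2 + 4·M_3 + 1·M_4 = 6(Δ_3 - Δ_2) = 24
Clamped end conditions give two more equations: 2h_0·M_0 + h_0·M_1 = 6(Δ_0 - S'(2)) = -66 and h_3·M_3 + 2h_3·M_4 = 6(S'(6) - Δ_3) = -3.
Forward elimination and back-substitution give M_0 = -2967/56, M_1 = 1119/28, M_2 = -231/8, M_3 = 435/28, M_4 = -519/56.

-52.9821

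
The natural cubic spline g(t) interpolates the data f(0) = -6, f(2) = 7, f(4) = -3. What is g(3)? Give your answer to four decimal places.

Write m_i for g''(x_i). With h_i = 2, 2 and divided differences Δ_i = 13/2, -5, the continuity of g' gives the tridiagonal system
  2·m_0 + 8·m_1 + 2·m_2 = 6(Δ_1 - Δ_0) = -69
Natural end conditions: m_0 = m_2 = 0.
Forward elimination and back-substitution give m_0 = 0, m_1 = -69/8, m_2 = 0.
On [2, 4], g(t) = 7 + 3/4·(t - 2) - 69/16·(t - 2)² + 23/32·(t - 2)³.
With (t - 2) = 1: g(3) = 133/32.

4.1563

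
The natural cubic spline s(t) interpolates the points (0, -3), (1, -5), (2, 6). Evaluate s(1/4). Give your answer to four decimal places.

With M_i denoting the second derivative at x_i, h_i = 1, 1, and Δ_i = (y_(i+1) − y_i)/h_i = -2, 11:
  1·M_0 + 4·M_1 + 1·M_2 = 6(Δ_1 - Δ_0) = 78
Natural end conditions: M_0 = M_2 = 0.
Hence M_0 = 0, M_1 = 39/2, M_2 = 0.
On [0, 1], s(t) = -3 - 21/4·t + 0·t² + 13/4·t³.
With t = 1/4: s(1/4) = -1091/256.

-4.2617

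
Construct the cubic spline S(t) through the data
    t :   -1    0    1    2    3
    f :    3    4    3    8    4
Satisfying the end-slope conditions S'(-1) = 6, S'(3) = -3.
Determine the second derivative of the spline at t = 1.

15

Put m_i = S'' at the i-th knot. Here h = (1, 1, 1, 1) and Δ = (1, -1, 5, -4), so the interior equations h_(i-1)·m_(i-1) + 2(h_(i-1)+h_i)·m_i + h_i·m_(i+1) = 6(Δ_i − Δ_(i-1)) read
  1·m_0 + 4·m_1 + 1·m_2 = 6(Δ_1 - Δ_0) = -12
  1·m_1 + 4·m_2 + 1·m_3 = 6(Δ_2 - Δ_1) = 36
  1·m_2 + 4·m_3 + 1·m_4 = 6(Δ_3 - Δ_2) = -54
Clamped end conditions give two more equations: 2h_0·m_0 + h_0·m_1 = 6(Δ_0 - S'(-1)) = -30 and h_3·m_3 + 2h_3·m_4 = 6(S'(3) - Δ_3) = 6.
Forward elimination and back-substitution give m_0 = -93/7, m_1 = -24/7, m_2 = 15, m_3 = -144/7, m_4 = 93/7.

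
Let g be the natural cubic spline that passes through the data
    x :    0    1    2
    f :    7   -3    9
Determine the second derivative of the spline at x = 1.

Put m_i = g'' at the i-th knot. Here h = (1, 1) and Δ = (-10, 12), so the interior equations h_(i-1)·m_(i-1) + 2(h_(i-1)+h_i)·m_i + h_i·m_(i+1) = 6(Δ_i − Δ_(i-1)) read
  1·m_0 + 4·m_1 + 1·m_2 = 6(Δ_1 - Δ_0) = 132
Natural end conditions: m_0 = m_2 = 0.
Solving: m_0 = 0, m_1 = 33, m_2 = 0.

33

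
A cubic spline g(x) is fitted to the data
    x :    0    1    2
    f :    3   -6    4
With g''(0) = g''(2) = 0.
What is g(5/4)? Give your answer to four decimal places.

-5.0586

Let σ_i = g''(x_i). Step sizes h_i = 1, 1; slopes of the chords Δ_i = (y_(i+1) - y_i)/h_i = -9, 10.
  1·σ_0 + 4·σ_1 + 1·σ_2 = 6(Δ_1 - Δ_0) = 114
Natural end conditions: σ_0 = σ_2 = 0.
Solving: σ_0 = 0, σ_1 = 57/2, σ_2 = 0.
On [1, 2], g(x) = -6 + 1/2·(x - 1) + 57/4·(x - 1)² - 19/4·(x - 1)³.
With (x - 1) = 1/4: g(5/4) = -1295/256.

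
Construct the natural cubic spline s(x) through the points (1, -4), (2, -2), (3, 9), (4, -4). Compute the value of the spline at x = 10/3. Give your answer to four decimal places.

Write σ_i for s''(x_i). With h_i = 1, 1, 1 and divided differences Δ_i = 2, 11, -13, the continuity of s' gives the tridiagonal system
  1·σ_0 + 4·σ_1 + 1·σ_2 = 6(Δ_1 - Δ_0) = 54
  1·σ_1 + 4·σ_2 + 1·σ_3 = 6(Δ_2 - Δ_1) = -144
Natural end conditions: σ_0 = σ_3 = 0.
Forward elimination and back-substitution give σ_0 = 0, σ_1 = 24, σ_2 = -42, σ_3 = 0.
On [3, 4], s(x) = 9 + 1·(x - 3) - 21·(x - 3)² + 7·(x - 3)³.
With (x - 3) = 1/3: s(10/3) = 196/27.

7.2593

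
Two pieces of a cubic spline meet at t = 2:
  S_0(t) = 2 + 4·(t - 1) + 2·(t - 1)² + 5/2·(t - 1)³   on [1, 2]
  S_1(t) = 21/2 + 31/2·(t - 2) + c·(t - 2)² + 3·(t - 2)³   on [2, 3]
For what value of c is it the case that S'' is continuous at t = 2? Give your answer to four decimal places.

9.5000

S_0''(t) = 4 + 15·(t - 1), so S_0''(2) = 19. On the right, S_1''(2) = 2c, so c = 19/2.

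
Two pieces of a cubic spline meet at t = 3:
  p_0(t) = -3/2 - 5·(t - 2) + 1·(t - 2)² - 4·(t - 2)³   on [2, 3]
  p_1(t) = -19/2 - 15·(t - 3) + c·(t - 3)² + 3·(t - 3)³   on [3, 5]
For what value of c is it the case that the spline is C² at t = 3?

p_0''(t) = 2 - 24·(t - 2), so p_0''(3) = -22. On the right, p_1''(3) = 2c, so c = -11.

-11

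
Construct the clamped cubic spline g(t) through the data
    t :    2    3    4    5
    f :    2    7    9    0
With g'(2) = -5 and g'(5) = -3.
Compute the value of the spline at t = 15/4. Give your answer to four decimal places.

Write σ_i for g''(x_i). With h_i = 1, 1, 1 and divided differences Δ_i = 5, 2, -9, the continuity of g' gives the tridiagonal system
  1·σ_0 + 4·σ_1 + 1·σ_2 = 6(Δ_1 - Δ_0) = -18
  1·σ_1 + 4·σ_2 + 1·σ_3 = 6(Δ_2 - Δ_1) = -66
Clamped end conditions give two more equations: 2h_0·σ_0 + h_0·σ_1 = 6(Δ_0 - g'(2)) = 60 and h_2·σ_2 + 2h_2·σ_3 = 6(g'(5) - Δ_2) = 36.
Solving: σ_0 = 506/15, σ_1 = -112/15, σ_2 = -328/15, σ_3 = 434/15.
On [3, 4], g(t) = 7 + 122/15·(t - 3) - 56/15·(t - 3)² - 12/5·(t - 3)³.
With (t - 3) = 3/4: g(15/4) = 799/80.

9.9875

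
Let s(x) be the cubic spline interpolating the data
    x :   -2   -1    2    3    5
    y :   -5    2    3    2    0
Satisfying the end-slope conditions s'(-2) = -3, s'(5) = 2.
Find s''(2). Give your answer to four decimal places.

3.3030

Let m_i = s''(x_i). Step sizes h_i = 1, 3, 1, 2; slopes of the chords Δ_i = (y_(i+1) - y_i)/h_i = 7, 1/3, -1, -1.
  1·m_0 + 8·m_1 + 3·m_2 = 6(Δ_1 - Δ_0) = -40
  3·m_1 + 8·m_2 + 1·m_3 = 6(Δ_2 - Δ_1) = -8
  1·m_2 + 6·m_3 + 2·m_4 = 6(Δ_3 - Δ_2) = 0
Clamped end conditions give two more equations: 2h_0·m_0 + h_0·m_1 = 6(Δ_0 - s'(-2)) = 60 and h_3·m_3 + 2h_3·m_4 = 6(s'(5) - Δ_3) = 18.
Solving the tridiagonal system: m_0 = 1943/55, m_1 = -586/55, m_2 = 109/33, m_3 = -406/165, m_4 = 1891/330.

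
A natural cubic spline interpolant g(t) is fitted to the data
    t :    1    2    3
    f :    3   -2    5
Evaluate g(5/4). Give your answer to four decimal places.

With M_i denoting the second derivative at x_i, h_i = 1, 1, and Δ_i = (y_(i+1) − y_i)/h_i = -5, 7:
  1·M_0 + 4·M_1 + 1·M_2 = 6(Δ_1 - Δ_0) = 72
Natural end conditions: M_0 = M_2 = 0.
Hence M_0 = 0, M_1 = 18, M_2 = 0.
On [1, 2], g(t) = 3 - 8·(t - 1) + 0·(t - 1)² + 3·(t - 1)³.
With (t - 1) = 1/4: g(5/4) = 67/64.

1.0469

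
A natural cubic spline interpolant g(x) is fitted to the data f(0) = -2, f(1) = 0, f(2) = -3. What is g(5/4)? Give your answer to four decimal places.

Write M_i for g''(x_i). With h_i = 1, 1 and divided differences Δ_i = 2, -3, the continuity of g' gives the tridiagonal system
  1·M_0 + 4·M_1 + 1·M_2 = 6(Δ_1 - Δ_0) = -30
Natural end conditions: M_0 = M_2 = 0.
Forward elimination and back-substitution give M_0 = 0, M_1 = -15/2, M_2 = 0.
On [1, 2], g(x) = 0 - 1/2·(x - 1) - 15/4·(x - 1)² + 5/4·(x - 1)³.
With (x - 1) = 1/4: g(5/4) = -87/256.

-0.3398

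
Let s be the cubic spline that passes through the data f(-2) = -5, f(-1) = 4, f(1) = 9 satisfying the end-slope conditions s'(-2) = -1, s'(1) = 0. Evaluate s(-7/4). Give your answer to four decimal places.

Let m_i = s''(x_i). Step sizes h_i = 1, 2; slopes of the chords Δ_i = (y_(i+1) - y_i)/h_i = 9, 5/2.
  1·m_0 + 6·m_1 + 2·m_2 = 6(Δ_1 - Δ_0) = -39
Clamped end conditions give two more equations: 2h_0·m_0 + h_0·m_1 = 6(Δ_0 - s'(-2)) = 60 and h_1·m_1 + 2h_1·m_2 = 6(s'(1) - Δ_1) = -15.
Hence m_0 = 221/6, m_1 = -41/3, m_2 = 37/12.
On [-2, -1], s(x) = -5 - 1·(x + 2) + 221/12·(x + 2)² - 101/12·(x + 2)³.
With (x + 2) = 1/4: s(-7/4) = -1083/256.

-4.2305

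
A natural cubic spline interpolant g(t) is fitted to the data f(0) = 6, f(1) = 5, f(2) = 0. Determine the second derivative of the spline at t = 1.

-6

With M_i denoting the second derivative at x_i, h_i = 1, 1, and Δ_i = (y_(i+1) − y_i)/h_i = -1, -5:
  1·M_0 + 4·M_1 + 1·M_2 = 6(Δ_1 - Δ_0) = -24
Natural end conditions: M_0 = M_2 = 0.
Forward elimination and back-substitution give M_0 = 0, M_1 = -6, M_2 = 0.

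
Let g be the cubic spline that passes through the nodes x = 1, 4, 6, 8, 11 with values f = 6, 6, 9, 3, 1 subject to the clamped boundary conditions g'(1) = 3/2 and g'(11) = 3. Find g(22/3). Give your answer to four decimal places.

Write m_i for g''(x_i). With h_i = 3, 2, 2, 3 and divided differences Δ_i = 0, 3/2, -3, -2/3, the continuity of g' gives the tridiagonal system
  3·m_0 + 10·m_1 + 2·m_2 = 6(Δ_1 - Δ_0) = 9
  2·m_1 + 8·m_2 + 2·m_3 = 6(Δ_2 - Δ_1) = -27
  2·m_2 + 10·m_3 + 3·m_4 = 6(Δ_3 - Δ_2) = 14
Clamped end conditions give two more equations: 2h_0·m_0 + h_0·m_1 = 6(Δ_0 - g'(1)) = -9 and h_3·m_3 + 2h_3·m_4 = 6(g'(11) - Δ_3) = 22.
Solving: m_0 = -191/68, m_1 = 89/34, m_2 = -35/8, m_3 = 47/34, m_4 = 607/204.
On [6, 8], g(x) = 9 - 37/68·(x - 6) - 35/16·(x - 6)² + 261/544·(x - 6)³.
With (x - 6) = 4/3: g(22/3) = 845/153.

5.5229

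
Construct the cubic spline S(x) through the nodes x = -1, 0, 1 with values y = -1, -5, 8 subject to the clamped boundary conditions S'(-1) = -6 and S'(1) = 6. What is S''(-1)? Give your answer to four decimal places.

-13.5000

Let M_i = S''(x_i). Step sizes h_i = 1, 1; slopes of the chords Δ_i = (y_(i+1) - y_i)/h_i = -4, 13.
  1·M_0 + 4·M_1 + 1·M_2 = 6(Δ_1 - Δ_0) = 102
Clamped end conditions give two more equations: 2h_0·M_0 + h_0·M_1 = 6(Δ_0 - S'(-1)) = 12 and h_1·M_1 + 2h_1·M_2 = 6(S'(1) - Δ_1) = -42.
Forward elimination and back-substitution give M_0 = -27/2, M_1 = 39, M_2 = -81/2.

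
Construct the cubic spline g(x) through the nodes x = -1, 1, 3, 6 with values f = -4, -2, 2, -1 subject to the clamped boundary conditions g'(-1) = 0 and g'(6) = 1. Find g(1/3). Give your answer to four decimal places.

Put M_i = g'' at the i-th knot. Here h = (2, 2, 3) and Δ = (1, 2, -1), so the interior equations h_(i-1)·M_(i-1) + 2(h_(i-1)+h_i)·M_i + h_i·M_(i+1) = 6(Δ_i − Δ_(i-1)) read
  2·M_0 + 8·M_1 + 2·M_2 = 6(Δ_1 - Δ_0) = 6
  2·M_1 + 10·M_2 + 3·M_3 = 6(Δ_2 - Δ_1) = -18
Clamped end conditions give two more equations: 2h_0·M_0 + h_0·M_1 = 6(Δ_0 - g'(-1)) = 6 and h_2·M_2 + 2h_2·M_3 = 6(g'(6) - Δ_2) = 12.
Solving: M_0 = 31/37, M_1 = 49/37, M_2 = -116/37, M_3 = 132/37.
On [-1, 1], g(x) = -4 + 0·(x + 1) + 31/74·(x + 1)² + 3/74·(x + 1)³.
With (x + 1) = 4/3: g(1/3) = -1052/333.

-3.1592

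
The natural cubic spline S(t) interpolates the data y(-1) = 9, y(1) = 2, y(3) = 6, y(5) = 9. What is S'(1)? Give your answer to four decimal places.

Put M_i = S'' at the i-th knot. Here h = (2, 2, 2) and Δ = (-7/2, 2, 3/2), so the interior equations h_(i-1)·M_(i-1) + 2(h_(i-1)+h_i)·M_i + h_i·M_(i+1) = 6(Δ_i − Δ_(i-1)) read
  2·M_0 + 8·M_1 + 2·M_2 = 6(Δ_1 - Δ_0) = 33
  2·M_1 + 8·M_2 + 2·M_3 = 6(Δ_2 - Δ_1) = -3
Natural end conditions: M_0 = M_3 = 0.
Forward elimination and back-substitution give M_0 = 0, M_1 = 9/2, M_2 = -3/2, M_3 = 0.
On [1, 3], S'(t) = b_1 + 2c_1·(t - 1) + 3d_1·(t - 1)² with b_1 = Δ_1 - h_1(2M_1 + M_2)/6 = -1/2, c_1 = M_1/2 = 9/4, d_1 = (M_2 - M_1)/(6h_1) = -1/2. So S'(1) = -1/2.

-0.5000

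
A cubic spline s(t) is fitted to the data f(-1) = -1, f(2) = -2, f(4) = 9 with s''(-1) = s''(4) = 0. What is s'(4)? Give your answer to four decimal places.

6.6667

Put M_i = s'' at the i-th knot. Here h = (3, 2) and Δ = (-1/3, 11/2), so the interior equations h_(i-1)·M_(i-1) + 2(h_(i-1)+h_i)·M_i + h_i·M_(i+1) = 6(Δ_i − Δ_(i-1)) read
  3·M_0 + 10·M_1 + 2·M_2 = 6(Δ_1 - Δ_0) = 35
Natural end conditions: M_0 = M_2 = 0.
Hence M_0 = 0, M_1 = 7/2, M_2 = 0.
On [2, 4], s'(t) = b_1 + 2c_1·(t - 2) + 3d_1·(t - 2)² with b_1 = Δ_1 - h_1(2M_1 + M_2)/6 = 19/6, c_1 = M_1/2 = 7/4, d_1 = (M_2 - M_1)/(6h_1) = -7/24. So s'(4) = 20/3.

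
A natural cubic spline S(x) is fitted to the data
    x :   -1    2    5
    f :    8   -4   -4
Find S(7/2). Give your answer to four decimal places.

-5.1250

With m_i denoting the second derivative at x_i, h_i = 3, 3, and Δ_i = (y_(i+1) − y_i)/h_i = -4, 0:
  3·m_0 + 12·m_1 + 3·m_2 = 6(Δ_1 - Δ_0) = 24
Natural end conditions: m_0 = m_2 = 0.
Solving the tridiagonal system: m_0 = 0, m_1 = 2, m_2 = 0.
On [2, 5], S(x) = -4 - 2·(x - 2) + 1·(x - 2)² - 1/9·(x - 2)³.
With (x - 2) = 3/2: S(7/2) = -41/8.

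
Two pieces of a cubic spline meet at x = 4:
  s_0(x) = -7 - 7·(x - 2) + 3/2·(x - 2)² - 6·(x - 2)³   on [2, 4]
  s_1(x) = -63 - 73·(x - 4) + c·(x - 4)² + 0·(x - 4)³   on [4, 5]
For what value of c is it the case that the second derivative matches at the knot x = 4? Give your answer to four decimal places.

-34.5000

s_0''(x) = 3 - 36·(x - 2), so s_0''(4) = -69. On the right, s_1''(4) = 2c, so c = -69/2.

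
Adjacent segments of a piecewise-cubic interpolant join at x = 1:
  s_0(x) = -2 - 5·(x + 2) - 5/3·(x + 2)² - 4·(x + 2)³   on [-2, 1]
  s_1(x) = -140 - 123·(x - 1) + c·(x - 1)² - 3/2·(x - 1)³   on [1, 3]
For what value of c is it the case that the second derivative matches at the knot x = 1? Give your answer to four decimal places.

-37.6667

s_0''(x) = -10/3 - 24·(x + 2), so s_0''(1) = -226/3. On the right, s_1''(1) = 2c, so c = -113/3.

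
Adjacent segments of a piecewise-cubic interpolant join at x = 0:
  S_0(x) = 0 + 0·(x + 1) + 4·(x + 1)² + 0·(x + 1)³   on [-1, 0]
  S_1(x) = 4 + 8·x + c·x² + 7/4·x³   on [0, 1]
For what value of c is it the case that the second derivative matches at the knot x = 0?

S_0''(x) = 8 + 0·(x + 1), so S_0''(0) = 8. On the right, S_1''(0) = 2c, so c = 4.

4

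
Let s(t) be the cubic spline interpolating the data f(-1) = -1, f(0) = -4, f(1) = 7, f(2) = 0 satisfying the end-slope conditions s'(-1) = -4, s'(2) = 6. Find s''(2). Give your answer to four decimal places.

65.4667

Write M_i for s''(x_i). With h_i = 1, 1, 1 and divided differences Δ_i = -3, 11, -7, the continuity of s' gives the tridiagonal system
  1·M_0 + 4·M_1 + 1·M_2 = 6(Δ_1 - Δ_0) = 84
  1·M_1 + 4·M_2 + 1·M_3 = 6(Δ_2 - Δ_1) = -108
Clamped end conditions give two more equations: 2h_0·M_0 + h_0·M_1 = 6(Δ_0 - s'(-1)) = 6 and h_2·M_2 + 2h_2·M_3 = 6(s'(2) - Δ_2) = 78.
Solving: M_0 = -242/15, M_1 = 574/15, M_2 = -794/15, M_3 = 982/15.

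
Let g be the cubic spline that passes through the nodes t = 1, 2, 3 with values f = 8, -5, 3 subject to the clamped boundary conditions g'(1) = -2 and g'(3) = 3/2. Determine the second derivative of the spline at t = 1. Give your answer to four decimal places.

-62.7500

Put σ_i = g'' at the i-th knot. Here h = (1, 1) and Δ = (-13, 8), so the interior equations h_(i-1)·σ_(i-1) + 2(h_(i-1)+h_i)·σ_i + h_i·σ_(i+1) = 6(Δ_i − Δ_(i-1)) read
  1·σ_0 + 4·σ_1 + 1·σ_2 = 6(Δ_1 - Δ_0) = 126
Clamped end conditions give two more equations: 2h_0·σ_0 + h_0·σ_1 = 6(Δ_0 - g'(1)) = -66 and h_1·σ_1 + 2h_1·σ_2 = 6(g'(3) - Δ_1) = -39.
Forward elimination and back-substitution give σ_0 = -251/4, σ_1 = 119/2, σ_2 = -197/4.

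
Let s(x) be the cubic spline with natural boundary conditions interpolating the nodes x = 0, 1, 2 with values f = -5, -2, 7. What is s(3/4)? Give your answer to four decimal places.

-3.2422

With M_i denoting the second derivative at x_i, h_i = 1, 1, and Δ_i = (y_(i+1) − y_i)/h_i = 3, 9:
  1·M_0 + 4·M_1 + 1·M_2 = 6(Δ_1 - Δ_0) = 36
Natural end conditions: M_0 = M_2 = 0.
Hence M_0 = 0, M_1 = 9, M_2 = 0.
On [0, 1], s(x) = -5 + 3/2·x + 0·x² + 3/2·x³.
With x = 3/4: s(3/4) = -415/128.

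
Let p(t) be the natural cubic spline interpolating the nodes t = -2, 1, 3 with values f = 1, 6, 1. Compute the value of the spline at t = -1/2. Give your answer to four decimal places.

4.9063

With M_i denoting the second derivative at x_i, h_i = 3, 2, and Δ_i = (y_(i+1) − y_i)/h_i = 5/3, -5/2:
  3·M_0 + 10·M_1 + 2·M_2 = 6(Δ_1 - Δ_0) = -25
Natural end conditions: M_0 = M_2 = 0.
Solving: M_0 = 0, M_1 = -5/2, M_2 = 0.
On [-2, 1], p(t) = 1 + 35/12·(t + 2) + 0·(t + 2)² - 5/36·(t + 2)³.
With (t + 2) = 3/2: p(-1/2) = 157/32.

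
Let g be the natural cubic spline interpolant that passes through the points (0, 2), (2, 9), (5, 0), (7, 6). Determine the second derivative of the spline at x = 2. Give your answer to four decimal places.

-5.4725

With m_i denoting the second derivative at x_i, h_i = 2, 3, 2, and Δ_i = (y_(i+1) − y_i)/h_i = 7/2, -3, 3:
  2·m_0 + 10·m_1 + 3·m_2 = 6(Δ_1 - Δ_0) = -39
  3·m_1 + 10·m_2 + 2·m_3 = 6(Δ_2 - Δ_1) = 36
Natural end conditions: m_0 = m_3 = 0.
Solving: m_0 = 0, m_1 = -498/91, m_2 = 477/91, m_3 = 0.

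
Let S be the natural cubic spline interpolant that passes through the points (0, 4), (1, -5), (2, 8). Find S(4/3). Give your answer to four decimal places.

Write M_i for S''(x_i). With h_i = 1, 1 and divided differences Δ_i = -9, 13, the continuity of S' gives the tridiagonal system
  1·M_0 + 4·M_1 + 1·M_2 = 6(Δ_1 - Δ_0) = 132
Natural end conditions: M_0 = M_2 = 0.
Solving the tridiagonal system: M_0 = 0, M_1 = 33, M_2 = 0.
On [1, 2], S(x) = -5 + 2·(x - 1) + 33/2·(x - 1)² - 11/2·(x - 1)³.
With (x - 1) = 1/3: S(4/3) = -73/27.

-2.7037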